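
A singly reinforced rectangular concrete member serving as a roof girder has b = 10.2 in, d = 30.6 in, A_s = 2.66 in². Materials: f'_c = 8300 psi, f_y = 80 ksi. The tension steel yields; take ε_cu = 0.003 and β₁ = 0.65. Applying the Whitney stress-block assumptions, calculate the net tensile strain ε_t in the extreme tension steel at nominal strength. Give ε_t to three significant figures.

a = A_s f_y/(0.85 f'_c b) = 2.957 in.
β₁ = 0.65, so c = a/β₁ = 2.957/0.65 = 4.549 in.
From the linear strain diagram with ε_cu = 0.003: ε_t = 0.003 (d − c)/c = 0.003 × (30.6 − 4.549)/4.549 = 0.0172.
Since ε_t ≥ 0.005, the section is tension-controlled.

ε_t ≈ 0.0172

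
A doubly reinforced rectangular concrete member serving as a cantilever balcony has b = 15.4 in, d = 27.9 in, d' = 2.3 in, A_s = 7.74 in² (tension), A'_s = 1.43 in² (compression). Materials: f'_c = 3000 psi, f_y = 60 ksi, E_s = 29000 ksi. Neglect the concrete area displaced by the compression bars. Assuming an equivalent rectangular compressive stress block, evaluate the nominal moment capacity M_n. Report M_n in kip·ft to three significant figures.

M_n ≈ 911 kip·ft

Assume both steels yield.
a = (A_s − A'_s) f_y/(0.85 f'_c b) = (7.74 − 1.43) × 60/(0.85 × 3 × 15.4) = 9.641 in.
c = a/β₁ = 9.641/0.85 = 11.342 in; ε'_s = 0.003(c − d')/c = 0.0024 ≥ ε_y = 0.0021, so the compression steel yields.
M_n = (A_s − A'_s) f_y (d − a/2) + A'_s f_y (d − d') = 378.6 × (27.9 − 4.8205) + 85.8 × (27.9 − 2.3) = 8737.9 + 2196.5 = 10934.4 kip·in = 10934.4/12 = 911.20 kip·ft.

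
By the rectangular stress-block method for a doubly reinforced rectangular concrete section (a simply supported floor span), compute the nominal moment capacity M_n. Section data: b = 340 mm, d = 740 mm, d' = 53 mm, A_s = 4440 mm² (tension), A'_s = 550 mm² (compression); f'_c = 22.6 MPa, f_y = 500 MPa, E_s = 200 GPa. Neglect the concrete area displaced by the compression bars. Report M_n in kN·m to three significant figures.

M_n ≈ 1340 kN·m

Assume both tension and compression steel yield.
Net tension couple steel: A_s − A'_s = 3890 mm².
a = (A_s − A'_s) f_y / (0.85 f'_c b) = 1945000/(0.85 × 22.6 × 340) = 297.79 mm.
c = a/β₁ = 297.79/0.85 = 350.34 mm; ε'_s = 0.003(c − d')/c = 0.0025 ≥ f_y/E_s = 0.0025, so compression steel does yield.
M_n = (A_s − A'_s) f_y (d − a/2) + A'_s f_y (d − d') = [1945000 × (740 − 148.895) + 275000 × (740 − 53)] × 10⁻⁶ = 1149.70 + 188.93 = 1338.63 kN·m.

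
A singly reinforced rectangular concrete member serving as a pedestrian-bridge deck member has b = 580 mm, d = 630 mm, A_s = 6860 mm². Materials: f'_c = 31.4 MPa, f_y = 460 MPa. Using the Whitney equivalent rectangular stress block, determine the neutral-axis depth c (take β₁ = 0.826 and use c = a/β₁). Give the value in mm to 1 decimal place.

T = A_s f_y = 6860 × 460 = 3155600 N = 3155.6 kN.
Setting C = 0.85 f'_c a b equal to T: a = 3155600/(0.85 × 31.4 × 580) = 203.847 mm.
With β₁ = 0.826, c = a/β₁ = 203.847/0.826 = 246.8 mm.

c ≈ 246.8 mm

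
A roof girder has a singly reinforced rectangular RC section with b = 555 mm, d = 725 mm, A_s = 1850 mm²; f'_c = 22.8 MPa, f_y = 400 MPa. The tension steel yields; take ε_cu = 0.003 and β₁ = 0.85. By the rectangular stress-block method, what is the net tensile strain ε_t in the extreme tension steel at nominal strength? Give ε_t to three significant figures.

a = A_s f_y/(0.85 f'_c b) = 68.80 mm.
β₁ = 0.85, so c = a/β₁ = 68.80/0.85 = 80.94 mm.
From the linear strain diagram with ε_cu = 0.003: ε_t = 0.003 (d − c)/c = 0.003 × (725 − 80.94)/80.94 = 0.0239.
Since ε_t ≥ 0.005, the section is tension-controlled.

ε_t ≈ 0.0239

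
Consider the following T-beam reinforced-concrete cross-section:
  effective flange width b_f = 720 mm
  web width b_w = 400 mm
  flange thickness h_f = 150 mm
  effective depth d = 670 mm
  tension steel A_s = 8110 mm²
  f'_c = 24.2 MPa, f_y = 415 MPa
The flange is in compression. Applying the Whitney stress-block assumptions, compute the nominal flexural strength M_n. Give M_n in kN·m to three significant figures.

M_n ≈ 1840 kN·m

Tension: T = A_s f_y = 8110 × 415 = 3365650 N.
Try a within the flange: a = T/(0.85 f'_c b_f) = 3365650/(0.85 × 24.2 × 720) = 227.25 mm.
a = 227.25 > h_f = 150 mm: the block extends into the web. Split into flange-overhang and web parts.
C_f = 0.85 f'_c (b_f − b_w) h_f = 0.85 × 24.2 × (720 − 400) × 150 = 987360 N.
Remaining web compression depth: a_w = (T − C_f)/(0.85 f'_c b_w) = (3365650 − 987360)/(0.85 × 24.2 × 400) = 289.05 mm.
M_n = C_f(d − h_f/2) + (T − C_f)(d − a_w/2) = 987360 × (670 − 75) + 2378290 × (670 − 144.525) = 587.48 + 1249.73 = 1837.21 × 10⁶ N·mm.
M_n = 1837.21 kN·m.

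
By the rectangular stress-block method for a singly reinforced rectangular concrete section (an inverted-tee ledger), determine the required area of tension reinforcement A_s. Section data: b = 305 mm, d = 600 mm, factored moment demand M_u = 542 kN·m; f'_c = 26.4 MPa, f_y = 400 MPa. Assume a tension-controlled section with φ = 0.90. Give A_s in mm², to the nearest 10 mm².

M_n = M_u/φ = 542/0.90 = 602.222 kN·m.
With M_n = 0.85 f'_c a b (d − a/2), solve the quadratic for a:
a = d − √(d² − 2M_n/(0.85 f'_c b)) = 600 − √(600² − 2 × 602.222×10⁶/(0.85 × 26.4 × 305)) = 171.02 mm.
A_s = 0.85 f'_c a b / f_y = 0.85 × 26.4 × 171.02 × 305 / 400 = 2926.2 mm².

A_s ≈ 2930 mm²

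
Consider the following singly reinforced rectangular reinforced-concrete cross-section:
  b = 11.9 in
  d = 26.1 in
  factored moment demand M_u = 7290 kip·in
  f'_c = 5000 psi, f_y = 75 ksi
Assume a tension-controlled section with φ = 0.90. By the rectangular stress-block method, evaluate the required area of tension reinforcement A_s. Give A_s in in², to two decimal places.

A_s ≈ 4.79 in²

M_n = M_u/φ = 7290/0.90 = 8100 kip·in.
From M_n = 0.85 f'_c a b (d − a/2):
a = d − √(d² − 2M_n/(0.85 f'_c b)) = 26.1 − √(26.1² − 2 × 8100/(0.85 × 5 × 11.9)) = 7.103 in.
A_s = 0.85 f'_c a b / f_y = 0.85 × 5 × 7.103 × 11.9 / 75 = 4.790 in².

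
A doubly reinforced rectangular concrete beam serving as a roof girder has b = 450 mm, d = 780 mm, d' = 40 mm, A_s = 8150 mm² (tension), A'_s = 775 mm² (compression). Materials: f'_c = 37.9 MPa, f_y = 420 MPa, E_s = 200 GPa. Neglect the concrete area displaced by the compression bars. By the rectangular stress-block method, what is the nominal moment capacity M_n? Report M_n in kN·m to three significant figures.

Assume both tension and compression steel yield.
Net tension couple steel: A_s − A'_s = 7375 mm².
a = (A_s − A'_s) f_y / (0.85 f'_c b) = 3097500/(0.85 × 37.9 × 450) = 213.67 mm.
c = a/β₁ = 213.67/0.779 = 274.29 mm; ε'_s = 0.003(c − d')/c = 0.0026 ≥ f_y/E_s = 0.0021, so compression steel does yield.
M_n = (A_s − A'_s) f_y (d − a/2) + A'_s f_y (d − d') = [3097500 × (780 − 106.835) + 325500 × (780 − 40)] × 10⁻⁶ = 2085.13 + 240.87 = 2326.00 kN·m.

M_n ≈ 2330 kN·m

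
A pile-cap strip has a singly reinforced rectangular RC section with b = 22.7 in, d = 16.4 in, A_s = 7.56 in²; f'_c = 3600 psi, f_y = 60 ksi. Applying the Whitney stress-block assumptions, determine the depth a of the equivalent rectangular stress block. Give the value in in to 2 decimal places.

T = A_s f_y = 7.56 × 60 = 453.6 kips.
a = T/(0.85 f'_c b) = 453.6/(0.85 × 3.6 × 22.7) = 6.53 in.

a ≈ 6.53 in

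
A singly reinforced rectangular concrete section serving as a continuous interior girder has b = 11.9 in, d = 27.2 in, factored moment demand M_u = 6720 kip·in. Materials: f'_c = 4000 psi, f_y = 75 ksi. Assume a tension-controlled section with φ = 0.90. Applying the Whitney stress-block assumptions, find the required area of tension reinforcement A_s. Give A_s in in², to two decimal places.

A_s ≈ 4.29 in²

M_n = M_u/φ = 6720/0.90 = 7466.67 kip·in.
From M_n = 0.85 f'_c a b (d − a/2):
a = d − √(d² − 2M_n/(0.85 f'_c b)) = 27.2 − √(27.2² − 2 × 7466.67/(0.85 × 4 × 11.9)) = 7.945 in.
A_s = 0.85 f'_c a b / f_y = 0.85 × 4 × 7.945 × 11.9 / 75 = 4.286 in².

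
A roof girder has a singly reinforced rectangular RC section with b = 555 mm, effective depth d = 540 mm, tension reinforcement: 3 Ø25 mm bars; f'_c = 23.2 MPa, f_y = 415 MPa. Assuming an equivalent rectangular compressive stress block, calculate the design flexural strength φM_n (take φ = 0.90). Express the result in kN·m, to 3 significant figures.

φM_n ≈ 282 kN·m

A_s = 3 × 491 = 1473 mm².
T = A_s f_y = 1473 × 415 = 611295 N = 611.295 kN.
From C = T: a = T/(0.85 f'_c b) = 611295/(0.85 × 23.2 × 555) = 55.85 mm.
M_n = T(d − a/2) = 611.295 kN × (540 − 27.925) mm = 313.03 kN·m.
φM_n = 0.90 × 313.03 = 281.73 kN·m.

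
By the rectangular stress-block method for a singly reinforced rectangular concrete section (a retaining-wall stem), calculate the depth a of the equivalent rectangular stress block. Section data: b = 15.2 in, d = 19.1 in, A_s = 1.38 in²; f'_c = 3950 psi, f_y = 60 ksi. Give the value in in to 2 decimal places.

T = A_s f_y = 1.38 × 60 = 82.8 kips.
a = T/(0.85 f'_c b) = 82.8/(0.85 × 3.95 × 15.2) = 1.62 in.

a ≈ 1.62 in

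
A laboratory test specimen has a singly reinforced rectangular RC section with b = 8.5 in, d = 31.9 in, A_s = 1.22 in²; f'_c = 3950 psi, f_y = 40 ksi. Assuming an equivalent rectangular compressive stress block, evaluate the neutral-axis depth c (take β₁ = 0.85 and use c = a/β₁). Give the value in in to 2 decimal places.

T = A_s f_y = 1.22 × 40 = 48.8 kips.
a = T/(0.85 f'_c b) = 48.8/(0.85 × 3.95 × 8.5) = 1.7100 in.
With β₁ = 0.85, c = a/β₁ = 1.7100/0.85 = 2.01 in.

c ≈ 2.01 in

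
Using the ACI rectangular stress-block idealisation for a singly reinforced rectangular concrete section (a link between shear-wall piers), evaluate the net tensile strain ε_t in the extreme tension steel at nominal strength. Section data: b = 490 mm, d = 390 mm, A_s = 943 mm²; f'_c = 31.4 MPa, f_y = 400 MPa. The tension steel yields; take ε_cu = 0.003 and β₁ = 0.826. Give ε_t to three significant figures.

ε_t ≈ 0.0305

a = A_s f_y/(0.85 f'_c b) = 28.84 mm.
β₁ = 0.826, so c = a/β₁ = 28.84/0.826 = 34.92 mm.
From the linear strain diagram with ε_cu = 0.003: ε_t = 0.003 (d − c)/c = 0.003 × (390 − 34.92)/34.92 = 0.0305.
Since ε_t ≥ 0.005, the section is tension-controlled.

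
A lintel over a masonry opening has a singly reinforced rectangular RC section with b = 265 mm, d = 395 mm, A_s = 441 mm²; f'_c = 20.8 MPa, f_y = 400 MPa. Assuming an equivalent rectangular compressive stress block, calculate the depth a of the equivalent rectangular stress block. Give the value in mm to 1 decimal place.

T = A_s f_y = 441 × 400 = 176400 N = 176.4 kN.
Setting C = 0.85 f'_c a b equal to T: a = 176400/(0.85 × 20.8 × 265) = 37.7 mm.

a ≈ 37.7 mm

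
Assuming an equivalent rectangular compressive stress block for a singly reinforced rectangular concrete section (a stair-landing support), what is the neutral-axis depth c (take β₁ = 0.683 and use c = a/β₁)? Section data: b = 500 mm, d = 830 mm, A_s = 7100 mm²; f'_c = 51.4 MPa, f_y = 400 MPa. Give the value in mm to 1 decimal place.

c ≈ 190.3 mm

T = A_s f_y = 7100 × 400 = 2840000 N = 2840 kN.
Setting C = 0.85 f'_c a b equal to T: a = 2840000/(0.85 × 51.4 × 500) = 130.007 mm.
With β₁ = 0.683, c = a/β₁ = 130.007/0.683 = 190.3 mm.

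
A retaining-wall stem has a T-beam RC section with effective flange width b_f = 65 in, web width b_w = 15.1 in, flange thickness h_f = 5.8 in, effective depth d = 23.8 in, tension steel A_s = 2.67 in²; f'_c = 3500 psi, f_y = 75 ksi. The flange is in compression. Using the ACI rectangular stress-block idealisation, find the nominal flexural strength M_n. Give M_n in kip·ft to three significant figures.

Tension: T = A_s f_y = 2.67 × 75 = 200.25 kips.
Try a within the flange: a = T/(0.85 f'_c b_f) = 200.25/(0.85 × 3.5 × 65) = 1.036 in.
Since a = 1.036 ≤ h_f = 5.8 in, the stress block lies entirely in the flange; analyse as a rectangular beam of width b_f.
M_n = T(d − a/2) = 200.25 × (23.8 − 0.518) = 4662.2 kip·in.
M_n = 4662.2/12 = 388.52 kip·ft.

M_n ≈ 389 kip·ft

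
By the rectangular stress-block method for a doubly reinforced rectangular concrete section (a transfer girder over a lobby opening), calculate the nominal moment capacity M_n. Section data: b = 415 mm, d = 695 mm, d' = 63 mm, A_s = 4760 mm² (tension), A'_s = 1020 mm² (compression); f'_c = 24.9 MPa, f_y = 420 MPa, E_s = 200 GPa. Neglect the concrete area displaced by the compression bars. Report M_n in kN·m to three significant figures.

M_n ≈ 1220 kN·m

Assume both tension and compression steel yield.
Net tension couple steel: A_s − A'_s = 3740 mm².
a = (A_s − A'_s) f_y / (0.85 f'_c b) = 1570800/(0.85 × 24.9 × 415) = 178.84 mm.
c = a/β₁ = 178.84/0.85 = 210.40 mm; ε'_s = 0.003(c − d')/c = 0.0021 ≥ f_y/E_s = 0.0021, so compression steel does yield.
M_n = (A_s − A'_s) f_y (d − a/2) + A'_s f_y (d − d') = [1570800 × (695 − 89.42) + 428400 × (695 − 63)] × 10⁻⁶ = 951.25 + 270.75 = 1222.00 kN·m.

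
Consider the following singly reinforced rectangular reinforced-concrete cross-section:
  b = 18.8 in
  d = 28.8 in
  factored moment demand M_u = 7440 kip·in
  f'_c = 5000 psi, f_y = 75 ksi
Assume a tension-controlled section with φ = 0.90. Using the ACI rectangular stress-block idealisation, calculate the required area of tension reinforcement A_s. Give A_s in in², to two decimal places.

A_s ≈ 4.10 in²

M_n = M_u/φ = 7440/0.90 = 8266.67 kip·in.
From M_n = 0.85 f'_c a b (d − a/2):
a = d − √(d² − 2M_n/(0.85 f'_c b)) = 28.8 − √(28.8² − 2 × 8266.67/(0.85 × 5 × 18.8)) = 3.850 in.
A_s = 0.85 f'_c a b / f_y = 0.85 × 5 × 3.850 × 18.8 / 75 = 4.102 in².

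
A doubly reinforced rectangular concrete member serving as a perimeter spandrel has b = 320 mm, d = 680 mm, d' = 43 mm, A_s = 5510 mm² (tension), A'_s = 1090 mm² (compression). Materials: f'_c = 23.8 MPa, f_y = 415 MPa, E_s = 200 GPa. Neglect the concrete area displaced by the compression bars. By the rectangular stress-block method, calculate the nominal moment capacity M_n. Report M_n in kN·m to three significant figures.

M_n ≈ 1280 kN·m

Assume both tension and compression steel yield.
Net tension couple steel: A_s − A'_s = 4420 mm².
a = (A_s − A'_s) f_y / (0.85 f'_c b) = 1834300/(0.85 × 23.8 × 320) = 283.35 mm.
c = a/β₁ = 283.35/0.85 = 333.35 mm; ε'_s = 0.003(c − d')/c = 0.0026 ≥ f_y/E_s = 0.0021, so compression steel does yield.
M_n = (A_s − A'_s) f_y (d − a/2) + A'_s f_y (d − d') = [1834300 × (680 − 141.675) + 452350 × (680 − 43)] × 10⁻⁶ = 987.45 + 288.15 = 1275.60 kN·m.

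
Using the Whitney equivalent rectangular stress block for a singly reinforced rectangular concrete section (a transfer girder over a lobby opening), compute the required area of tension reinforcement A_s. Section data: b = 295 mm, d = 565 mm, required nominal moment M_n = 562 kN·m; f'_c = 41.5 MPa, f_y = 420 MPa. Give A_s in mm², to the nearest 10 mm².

With M_n = 0.85 f'_c a b (d − a/2), solve the quadratic for a:
a = d − √(d² − 2M_n/(0.85 f'_c b)) = 565 − √(565² − 2 × 562×10⁶/(0.85 × 41.5 × 295)) = 105.42 mm.
A_s = 0.85 f'_c a b / f_y = 0.85 × 41.5 × 105.42 × 295 / 420 = 2611.9 mm².

A_s ≈ 2610 mm²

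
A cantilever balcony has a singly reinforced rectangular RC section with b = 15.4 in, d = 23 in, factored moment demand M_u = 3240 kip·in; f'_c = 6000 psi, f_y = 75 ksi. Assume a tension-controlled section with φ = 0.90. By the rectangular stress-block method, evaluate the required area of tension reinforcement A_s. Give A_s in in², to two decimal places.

M_n = M_u/φ = 3240/0.90 = 3600 kip·in.
From M_n = 0.85 f'_c a b (d − a/2):
a = d − √(d² − 2M_n/(0.85 f'_c b)) = 23 − √(23² − 2 × 3600/(0.85 × 6 × 15.4)) = 2.088 in.
A_s = 0.85 f'_c a b / f_y = 0.85 × 6 × 2.088 × 15.4 / 75 = 2.187 in².

A_s ≈ 2.19 in²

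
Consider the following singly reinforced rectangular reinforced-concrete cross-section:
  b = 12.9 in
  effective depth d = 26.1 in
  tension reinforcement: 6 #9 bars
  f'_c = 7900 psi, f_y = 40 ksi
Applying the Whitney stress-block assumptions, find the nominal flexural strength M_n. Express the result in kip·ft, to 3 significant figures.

M_n ≈ 494 kip·ft

A_s = 6 × 1 = 6 in².
T = A_s f_y = 6 × 40 = 240 kips.
a = T/(0.85 f'_c b) = 240/(0.85 × 7.9 × 12.9) = 2.771 in.
M_n = T(d − a/2) = 240 × (26.1 − 1.3855) = 5931.5 kip·in = 5931.5/12 = 494.29 kip·ft.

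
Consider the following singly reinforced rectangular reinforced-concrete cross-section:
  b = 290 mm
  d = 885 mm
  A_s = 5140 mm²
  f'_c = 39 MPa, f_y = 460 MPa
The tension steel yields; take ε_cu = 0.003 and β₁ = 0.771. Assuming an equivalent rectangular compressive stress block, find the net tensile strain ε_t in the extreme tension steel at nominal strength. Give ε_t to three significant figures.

ε_t ≈ 0.00532

a = A_s f_y/(0.85 f'_c b) = 245.95 mm.
β₁ = 0.771, so c = a/β₁ = 245.95/0.771 = 319.00 mm.
From the linear strain diagram with ε_cu = 0.003: ε_t = 0.003 (d − c)/c = 0.003 × (885 − 319.00)/319.00 = 0.00532.
Since ε_t ≥ 0.005, the section is tension-controlled.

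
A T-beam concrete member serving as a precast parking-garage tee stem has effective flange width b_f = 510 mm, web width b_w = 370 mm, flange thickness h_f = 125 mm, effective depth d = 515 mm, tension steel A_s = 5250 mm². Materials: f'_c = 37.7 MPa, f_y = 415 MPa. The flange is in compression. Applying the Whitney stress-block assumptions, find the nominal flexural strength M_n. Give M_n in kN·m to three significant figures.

M_n ≈ 977 kN·m

Tension: T = A_s f_y = 5250 × 415 = 2178750 N.
Try a within the flange: a = T/(0.85 f'_c b_f) = 2178750/(0.85 × 37.7 × 510) = 133.31 mm.
a = 133.31 > h_f = 125 mm: the block extends into the web. Split into flange-overhang and web parts.
C_f = 0.85 f'_c (b_f − b_w) h_f = 0.85 × 37.7 × (510 − 370) × 125 = 560788 N.
Remaining web compression depth: a_w = (T − C_f)/(0.85 f'_c b_w) = (2178750 − 560788)/(0.85 × 37.7 × 370) = 136.46 mm.
M_n = C_f(d − h_f/2) + (T − C_f)(d − a_w/2) = 560788 × (515 − 62.5) + 1617962 × (515 − 68.23) = 253.76 + 722.86 = 976.62 × 10⁶ N·mm.
M_n = 976.62 kN·m.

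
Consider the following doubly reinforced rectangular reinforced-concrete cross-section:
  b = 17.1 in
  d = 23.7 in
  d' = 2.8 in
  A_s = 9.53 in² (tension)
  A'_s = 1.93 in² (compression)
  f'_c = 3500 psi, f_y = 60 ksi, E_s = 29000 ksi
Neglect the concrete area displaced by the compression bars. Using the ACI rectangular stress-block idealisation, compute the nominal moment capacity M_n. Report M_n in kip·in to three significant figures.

Assume both steels yield.
a = (A_s − A'_s) f_y/(0.85 f'_c b) = (9.53 − 1.93) × 60/(0.85 × 3.5 × 17.1) = 8.964 in.
c = a/β₁ = 8.964/0.85 = 10.546 in; ε'_s = 0.003(c − d')/c = 0.0022 ≥ ε_y = 0.0021, so the compression steel yields.
M_n = (A_s − A'_s) f_y (d − a/2) + A'_s f_y (d − d') = 456 × (23.7 − 4.482) + 115.8 × (23.7 − 2.8) = 8763.4 + 2420.2 = 11183.6 kip·in.

M_n ≈ 11200 kip·in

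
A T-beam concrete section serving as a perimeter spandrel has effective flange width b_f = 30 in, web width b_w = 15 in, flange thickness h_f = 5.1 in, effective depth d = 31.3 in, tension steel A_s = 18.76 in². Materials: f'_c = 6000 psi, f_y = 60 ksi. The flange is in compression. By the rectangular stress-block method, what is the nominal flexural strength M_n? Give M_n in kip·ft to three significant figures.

Tension: T = A_s f_y = 18.76 × 60 = 1125.6 kips.
Try a within the flange: a = T/(0.85 f'_c b_f) = 1125.6/(0.85 × 6 × 30) = 7.357 in.
a = 7.357 > h_f = 5.1 in: the block extends into the web. Split into flange-overhang and web parts.
C_f = 0.85 f'_c (b_f − b_w) h_f = 0.85 × 6 × (30 − 15) × 5.1 = 390.2 kips.
Remaining web compression depth: a_w = (T − C_f)/(0.85 f'_c b_w) = (1125.6 − 390.2)/(0.85 × 6 × 15) = 9.613 in.
M_n = C_f(d − h_f/2) + (T − C_f)(d − a_w/2) = 390.2 × (31.3 − 2.55) + 735.4 × (31.3 − 4.8065) = 11218.3 + 19483.3 = 30701.6 kip·in.
M_n = 30701.6/12 = 2558.47 kip·ft.

M_n ≈ 2560 kip·ft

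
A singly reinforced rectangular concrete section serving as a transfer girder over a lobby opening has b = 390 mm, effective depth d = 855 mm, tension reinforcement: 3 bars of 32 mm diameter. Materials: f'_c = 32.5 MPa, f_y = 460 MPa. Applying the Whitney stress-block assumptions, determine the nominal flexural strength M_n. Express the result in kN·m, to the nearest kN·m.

M_n ≈ 892 kN·m

A_s = 3 × 804 = 2412 mm².
T = A_s f_y = 2412 × 460 = 1109520 N = 1109.52 kN.
From C = T: a = T/(0.85 f'_c b) = 1109520/(0.85 × 32.5 × 390) = 102.98 mm.
M_n = T(d − a/2) = 1109.52 kN × (855 − 51.49) mm = 891.51 kN·m.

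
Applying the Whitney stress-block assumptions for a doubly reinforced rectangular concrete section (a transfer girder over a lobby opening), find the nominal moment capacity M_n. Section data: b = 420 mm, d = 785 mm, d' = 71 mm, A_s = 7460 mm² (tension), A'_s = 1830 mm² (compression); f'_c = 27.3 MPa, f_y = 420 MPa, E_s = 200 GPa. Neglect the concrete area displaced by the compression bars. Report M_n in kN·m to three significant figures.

M_n ≈ 2120 kN·m

Assume both tension and compression steel yield.
Net tension couple steel: A_s − A'_s = 5630 mm².
a = (A_s − A'_s) f_y / (0.85 f'_c b) = 2364600/(0.85 × 27.3 × 420) = 242.62 mm.
c = a/β₁ = 242.62/0.85 = 285.44 mm; ε'_s = 0.003(c − d')/c = 0.0023 ≥ f_y/E_s = 0.0021, so compression steel does yield.
M_n = (A_s − A'_s) f_y (d − a/2) + A'_s f_y (d − d') = [2364600 × (785 − 121.31) + 768600 × (785 − 71)] × 10⁻⁶ = 1569.36 + 548.78 = 2118.14 kN·m.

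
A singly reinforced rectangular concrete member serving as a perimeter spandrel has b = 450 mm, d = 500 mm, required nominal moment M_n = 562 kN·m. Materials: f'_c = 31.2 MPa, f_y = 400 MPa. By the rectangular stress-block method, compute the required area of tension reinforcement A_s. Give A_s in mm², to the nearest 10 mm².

A_s ≈ 3140 mm²

With M_n = 0.85 f'_c a b (d − a/2), solve the quadratic for a:
a = d − √(d² − 2M_n/(0.85 f'_c b)) = 500 − √(500² − 2 × 562×10⁶/(0.85 × 31.2 × 450)) = 105.27 mm.
A_s = 0.85 f'_c a b / f_y = 0.85 × 31.2 × 105.27 × 450 / 400 = 3140.7 mm².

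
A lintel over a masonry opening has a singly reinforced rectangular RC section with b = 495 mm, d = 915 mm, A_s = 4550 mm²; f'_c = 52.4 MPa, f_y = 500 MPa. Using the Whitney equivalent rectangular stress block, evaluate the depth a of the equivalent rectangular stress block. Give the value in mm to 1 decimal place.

T = A_s f_y = 4550 × 500 = 2275000 N = 2275 kN.
Setting C = 0.85 f'_c a b equal to T: a = 2275000/(0.85 × 52.4 × 495) = 103.2 mm.

a ≈ 103.2 mm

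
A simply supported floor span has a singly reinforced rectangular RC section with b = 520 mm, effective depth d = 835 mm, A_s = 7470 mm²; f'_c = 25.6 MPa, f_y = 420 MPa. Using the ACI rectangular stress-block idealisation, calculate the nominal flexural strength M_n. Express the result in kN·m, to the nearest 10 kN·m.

M_n ≈ 2180 kN·m

T = A_s f_y = 7470 × 420 = 3137400 N = 3137.4 kN.
From C = T: a = T/(0.85 f'_c b) = 3137400/(0.85 × 25.6 × 520) = 277.27 mm.
M_n = T(d − a/2) = 3137.4 kN × (835 − 138.635) mm = 2184.78 kN·m.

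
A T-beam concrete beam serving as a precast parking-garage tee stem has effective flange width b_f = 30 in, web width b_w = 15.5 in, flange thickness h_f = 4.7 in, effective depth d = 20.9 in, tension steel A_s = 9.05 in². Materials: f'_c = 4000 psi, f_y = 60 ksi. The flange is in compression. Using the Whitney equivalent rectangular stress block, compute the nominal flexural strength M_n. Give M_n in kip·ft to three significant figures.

M_n ≈ 824 kip·ft

Tension: T = A_s f_y = 9.05 × 60 = 543 kips.
Try a within the flange: a = T/(0.85 f'_c b_f) = 543/(0.85 × 4 × 30) = 5.324 in.
a = 5.324 > h_f = 4.7 in: the block extends into the web. Split into flange-overhang and web parts.
C_f = 0.85 f'_c (b_f − b_w) h_f = 0.85 × 4 × (30 − 15.5) × 4.7 = 231.7 kips.
Remaining web compression depth: a_w = (T − C_f)/(0.85 f'_c b_w) = (543 − 231.7)/(0.85 × 4 × 15.5) = 5.907 in.
M_n = C_f(d − h_f/2) + (T − C_f)(d − a_w/2) = 231.7 × (20.9 − 2.35) + 311.3 × (20.9 − 2.9535) = 4298.0 + 5586.7 = 9884.7 kip·in.
M_n = 9884.7/12 = 823.73 kip·ft.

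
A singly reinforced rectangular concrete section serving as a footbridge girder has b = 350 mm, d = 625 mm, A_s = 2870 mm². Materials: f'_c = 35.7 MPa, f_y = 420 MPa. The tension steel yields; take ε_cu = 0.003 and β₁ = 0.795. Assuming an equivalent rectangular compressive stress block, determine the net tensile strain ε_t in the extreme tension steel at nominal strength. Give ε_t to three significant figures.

a = A_s f_y/(0.85 f'_c b) = 113.49 mm.
β₁ = 0.795, so c = a/β₁ = 113.49/0.795 = 142.75 mm.
From the linear strain diagram with ε_cu = 0.003: ε_t = 0.003 (d − c)/c = 0.003 × (625 − 142.75)/142.75 = 0.0101.
Since ε_t ≥ 0.005, the section is tension-controlled.

ε_t ≈ 0.0101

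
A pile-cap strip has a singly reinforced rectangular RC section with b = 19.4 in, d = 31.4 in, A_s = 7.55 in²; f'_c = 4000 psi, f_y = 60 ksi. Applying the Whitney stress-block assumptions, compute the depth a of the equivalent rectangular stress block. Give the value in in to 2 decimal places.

a ≈ 6.87 in

T = A_s f_y = 7.55 × 60 = 453 kips.
a = T/(0.85 f'_c b) = 453/(0.85 × 4 × 19.4) = 6.87 in.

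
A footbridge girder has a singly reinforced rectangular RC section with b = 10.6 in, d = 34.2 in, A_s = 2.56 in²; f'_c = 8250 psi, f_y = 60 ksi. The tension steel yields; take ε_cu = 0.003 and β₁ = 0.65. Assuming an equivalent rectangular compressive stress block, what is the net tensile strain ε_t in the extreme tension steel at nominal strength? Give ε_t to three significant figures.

a = A_s f_y/(0.85 f'_c b) = 2.066 in.
β₁ = 0.65, so c = a/β₁ = 2.066/0.65 = 3.178 in.
From the linear strain diagram with ε_cu = 0.003: ε_t = 0.003 (d − c)/c = 0.003 × (34.2 − 3.178)/3.178 = 0.0293.
Since ε_t ≥ 0.005, the section is tension-controlled.

ε_t ≈ 0.0293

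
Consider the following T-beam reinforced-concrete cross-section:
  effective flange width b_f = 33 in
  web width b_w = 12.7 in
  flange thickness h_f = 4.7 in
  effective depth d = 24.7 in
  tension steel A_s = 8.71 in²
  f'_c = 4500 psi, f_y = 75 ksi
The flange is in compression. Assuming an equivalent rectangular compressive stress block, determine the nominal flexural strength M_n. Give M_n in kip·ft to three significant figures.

M_n ≈ 1200 kip·ft

Tension: T = A_s f_y = 8.71 × 75 = 653.25 kips.
Try a within the flange: a = T/(0.85 f'_c b_f) = 653.25/(0.85 × 4.5 × 33) = 5.175 in.
a = 5.175 > h_f = 4.7 in: the block extends into the web. Split into flange-overhang and web parts.
C_f = 0.85 f'_c (b_f − b_w) h_f = 0.85 × 4.5 × (33 − 12.7) × 4.7 = 364.9 kips.
Remaining web compression depth: a_w = (T − C_f)/(0.85 f'_c b_w) = (653.25 − 364.9)/(0.85 × 4.5 × 12.7) = 5.936 in.
M_n = C_f(d − h_f/2) + (T − C_f)(d − a_w/2) = 364.9 × (24.7 − 2.35) + 288.35 × (24.7 − 2.968) = 8155.5 + 6266.4 = 14421.9 kip·in.
M_n = 14421.9/12 = 1201.83 kip·ft.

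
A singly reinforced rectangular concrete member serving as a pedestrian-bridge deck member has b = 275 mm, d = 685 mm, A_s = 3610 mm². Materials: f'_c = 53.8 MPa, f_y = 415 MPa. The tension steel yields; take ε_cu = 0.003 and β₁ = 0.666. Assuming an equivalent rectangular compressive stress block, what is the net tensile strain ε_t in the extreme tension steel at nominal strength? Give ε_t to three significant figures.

ε_t ≈ 0.00849

a = A_s f_y/(0.85 f'_c b) = 119.13 mm.
β₁ = 0.666, so c = a/β₁ = 119.13/0.666 = 178.87 mm.
From the linear strain diagram with ε_cu = 0.003: ε_t = 0.003 (d − c)/c = 0.003 × (685 − 178.87)/178.87 = 0.00849.
Since ε_t ≥ 0.005, the section is tension-controlled.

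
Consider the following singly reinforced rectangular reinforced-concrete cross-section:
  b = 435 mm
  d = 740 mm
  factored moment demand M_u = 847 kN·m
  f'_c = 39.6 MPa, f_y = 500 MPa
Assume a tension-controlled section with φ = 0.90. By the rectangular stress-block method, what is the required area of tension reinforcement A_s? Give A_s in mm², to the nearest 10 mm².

M_n = M_u/φ = 847/0.90 = 941.111 kN·m.
With M_n = 0.85 f'_c a b (d − a/2), solve the quadratic for a:
a = d − √(d² − 2M_n/(0.85 f'_c b)) = 740 − √(740² − 2 × 941.111×10⁶/(0.85 × 39.6 × 435)) = 92.66 mm.
A_s = 0.85 f'_c a b / f_y = 0.85 × 39.6 × 92.66 × 435 / 500 = 2713.5 mm².

A_s ≈ 2710 mm²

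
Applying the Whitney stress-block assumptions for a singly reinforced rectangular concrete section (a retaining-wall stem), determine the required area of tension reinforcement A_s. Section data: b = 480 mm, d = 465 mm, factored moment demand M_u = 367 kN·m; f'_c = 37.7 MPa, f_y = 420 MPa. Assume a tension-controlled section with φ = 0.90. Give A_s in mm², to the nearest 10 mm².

M_n = M_u/φ = 367/0.90 = 407.778 kN·m.
With M_n = 0.85 f'_c a b (d − a/2), solve the quadratic for a:
a = d − √(d² − 2M_n/(0.85 f'_c b)) = 465 − √(465² − 2 × 407.778×10⁶/(0.85 × 37.7 × 480)) = 61.02 mm.
A_s = 0.85 f'_c a b / f_y = 0.85 × 37.7 × 61.02 × 480 / 420 = 2234.7 mm².

A_s ≈ 2230 mm²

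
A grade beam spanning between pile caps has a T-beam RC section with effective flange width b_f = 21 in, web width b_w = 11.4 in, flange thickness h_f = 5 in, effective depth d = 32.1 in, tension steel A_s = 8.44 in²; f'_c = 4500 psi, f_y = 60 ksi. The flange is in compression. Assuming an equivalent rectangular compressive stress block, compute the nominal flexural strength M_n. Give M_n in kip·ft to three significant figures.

M_n ≈ 1220 kip·ft

Tension: T = A_s f_y = 8.44 × 60 = 506.4 kips.
Try a within the flange: a = T/(0.85 f'_c b_f) = 506.4/(0.85 × 4.5 × 21) = 6.304 in.
a = 6.304 > h_f = 5 in: the block extends into the web. Split into flange-overhang and web parts.
C_f = 0.85 f'_c (b_f − b_w) h_f = 0.85 × 4.5 × (21 − 11.4) × 5 = 183.6 kips.
Remaining web compression depth: a_w = (T − C_f)/(0.85 f'_c b_w) = (506.4 − 183.6)/(0.85 × 4.5 × 11.4) = 7.403 in.
M_n = C_f(d − h_f/2) + (T − C_f)(d − a_w/2) = 183.6 × (32.1 − 2.5) + 322.8 × (32.1 − 3.7015) = 5434.6 + 9167.0 = 14601.6 kip·in.
M_n = 14601.6/12 = 1216.80 kip·ft.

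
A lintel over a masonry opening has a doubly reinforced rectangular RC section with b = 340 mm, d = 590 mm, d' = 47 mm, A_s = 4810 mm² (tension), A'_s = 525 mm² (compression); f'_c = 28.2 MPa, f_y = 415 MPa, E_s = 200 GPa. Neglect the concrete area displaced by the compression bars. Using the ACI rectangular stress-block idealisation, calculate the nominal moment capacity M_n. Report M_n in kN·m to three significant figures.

Assume both tension and compression steel yield.
Net tension couple steel: A_s − A'_s = 4285 mm².
a = (A_s − A'_s) f_y / (0.85 f'_c b) = 1778275/(0.85 × 28.2 × 340) = 218.20 mm.
c = a/β₁ = 218.20/0.849 = 257.01 mm; ε'_s = 0.003(c − d')/c = 0.0025 ≥ f_y/E_s = 0.0021, so compression steel does yield.
M_n = (A_s − A'_s) f_y (d − a/2) + A'_s f_y (d − d') = [1778275 × (590 − 109.1) + 217875 × (590 − 47)] × 10⁻⁶ = 855.17 + 118.31 = 973.48 kN·m.

M_n ≈ 973 kN·m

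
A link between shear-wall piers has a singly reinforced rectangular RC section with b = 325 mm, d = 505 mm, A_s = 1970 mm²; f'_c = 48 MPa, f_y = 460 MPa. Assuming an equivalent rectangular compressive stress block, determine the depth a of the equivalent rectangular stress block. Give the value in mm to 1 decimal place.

a ≈ 68.3 mm

T = A_s f_y = 1970 × 460 = 906200 N = 906.2 kN.
Setting C = 0.85 f'_c a b equal to T: a = 906200/(0.85 × 48 × 325) = 68.3 mm.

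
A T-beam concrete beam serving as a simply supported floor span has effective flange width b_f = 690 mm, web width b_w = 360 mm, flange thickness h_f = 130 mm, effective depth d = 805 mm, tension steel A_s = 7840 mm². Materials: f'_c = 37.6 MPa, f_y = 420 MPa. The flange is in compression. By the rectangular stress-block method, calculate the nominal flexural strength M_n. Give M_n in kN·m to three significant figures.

Tension: T = A_s f_y = 7840 × 420 = 3292800 N.
Try a within the flange: a = T/(0.85 f'_c b_f) = 3292800/(0.85 × 37.6 × 690) = 149.32 mm.
a = 149.32 > h_f = 130 mm: the block extends into the web. Split into flange-overhang and web parts.
C_f = 0.85 f'_c (b_f − b_w) h_f = 0.85 × 37.6 × (690 − 360) × 130 = 1371084 N.
Remaining web compression depth: a_w = (T − C_f)/(0.85 f'_c b_w) = (3292800 − 1371084)/(0.85 × 37.6 × 360) = 167.02 mm.
M_n = C_f(d − h_f/2) + (T − C_f)(d − a_w/2) = 1371084 × (805 − 65) + 1921716 × (805 − 83.51) = 1014.60 + 1386.50 = 2401.10 × 10⁶ N·mm.
M_n = 2401.10 kN·m.

M_n ≈ 2400 kN·m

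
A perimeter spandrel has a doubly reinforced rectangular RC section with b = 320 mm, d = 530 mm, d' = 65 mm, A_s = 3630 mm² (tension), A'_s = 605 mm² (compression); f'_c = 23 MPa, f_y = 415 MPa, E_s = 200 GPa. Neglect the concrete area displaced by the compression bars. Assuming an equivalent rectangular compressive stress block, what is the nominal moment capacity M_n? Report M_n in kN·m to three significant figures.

Assume both tension and compression steel yield.
Net tension couple steel: A_s − A'_s = 3025 mm².
a = (A_s − A'_s) f_y / (0.85 f'_c b) = 1255375/(0.85 × 23 × 320) = 200.67 mm.
c = a/β₁ = 200.67/0.85 = 236.08 mm; ε'_s = 0.003(c − d')/c = 0.0022 ≥ f_y/E_s = 0.0021, so compression steel does yield.
M_n = (A_s − A'_s) f_y (d − a/2) + A'_s f_y (d − d') = [1255375 × (530 − 100.335) + 251075 × (530 − 65)] × 10⁻⁶ = 539.39 + 116.75 = 656.14 kN·m.

M_n ≈ 656 kN·m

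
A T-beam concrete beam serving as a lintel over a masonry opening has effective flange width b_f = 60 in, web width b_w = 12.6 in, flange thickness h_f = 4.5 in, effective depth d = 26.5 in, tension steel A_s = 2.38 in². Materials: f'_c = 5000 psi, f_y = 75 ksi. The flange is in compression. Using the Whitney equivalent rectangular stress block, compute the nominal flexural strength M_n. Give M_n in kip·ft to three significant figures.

M_n ≈ 389 kip·ft

Tension: T = A_s f_y = 2.38 × 75 = 178.5 kips.
Try a within the flange: a = T/(0.85 f'_c b_f) = 178.5/(0.85 × 5 × 60) = 0.700 in.
Since a = 0.700 ≤ h_f = 4.5 in, the stress block lies entirely in the flange; analyse as a rectangular beam of width b_f.
M_n = T(d − a/2) = 178.5 × (26.5 − 0.35) = 4667.8 kip·in.
M_n = 4667.8/12 = 388.98 kip·ft.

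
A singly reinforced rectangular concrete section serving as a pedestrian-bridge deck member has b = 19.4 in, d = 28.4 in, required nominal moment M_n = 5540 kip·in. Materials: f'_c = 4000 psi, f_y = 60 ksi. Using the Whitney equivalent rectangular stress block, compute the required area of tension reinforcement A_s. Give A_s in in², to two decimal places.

A_s ≈ 3.44 in²

From M_n = 0.85 f'_c a b (d − a/2):
a = d − √(d² − 2M_n/(0.85 f'_c b)) = 28.4 − √(28.4² − 2 × 5540/(0.85 × 4 × 19.4)) = 3.130 in.
A_s = 0.85 f'_c a b / f_y = 0.85 × 4 × 3.130 × 19.4 / 60 = 3.441 in².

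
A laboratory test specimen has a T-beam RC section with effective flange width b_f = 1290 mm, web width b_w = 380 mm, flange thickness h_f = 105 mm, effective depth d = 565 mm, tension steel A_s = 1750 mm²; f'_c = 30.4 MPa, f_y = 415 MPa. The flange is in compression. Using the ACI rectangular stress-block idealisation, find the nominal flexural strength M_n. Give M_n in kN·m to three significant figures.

Tension: T = A_s f_y = 1750 × 415 = 726250 N.
Try a within the flange: a = T/(0.85 f'_c b_f) = 726250/(0.85 × 30.4 × 1290) = 21.79 mm.
Since a = 21.79 ≤ h_f = 105 mm, the stress block lies entirely in the flange; analyse as a rectangular beam of width b_f.
M_n = T(d − a/2) = 726250 × (565 − 10.895) = 402.42 × 10⁶ N·mm.
M_n = 402.42 kN·m.

M_n ≈ 402 kN·m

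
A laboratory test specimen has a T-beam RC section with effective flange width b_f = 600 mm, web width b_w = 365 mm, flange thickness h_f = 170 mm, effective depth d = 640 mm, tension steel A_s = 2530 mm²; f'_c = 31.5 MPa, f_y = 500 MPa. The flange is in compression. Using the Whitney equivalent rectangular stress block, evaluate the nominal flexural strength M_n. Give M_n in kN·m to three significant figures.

M_n ≈ 760 kN·m

Tension: T = A_s f_y = 2530 × 500 = 1265000 N.
Try a within the flange: a = T/(0.85 f'_c b_f) = 1265000/(0.85 × 31.5 × 600) = 78.74 mm.
Since a = 78.74 ≤ h_f = 170 mm, the stress block lies entirely in the flange; analyse as a rectangular beam of width b_f.
M_n = T(d − a/2) = 1265000 × (640 − 39.37) = 759.80 × 10⁶ N·mm.
M_n = 759.80 kN·m.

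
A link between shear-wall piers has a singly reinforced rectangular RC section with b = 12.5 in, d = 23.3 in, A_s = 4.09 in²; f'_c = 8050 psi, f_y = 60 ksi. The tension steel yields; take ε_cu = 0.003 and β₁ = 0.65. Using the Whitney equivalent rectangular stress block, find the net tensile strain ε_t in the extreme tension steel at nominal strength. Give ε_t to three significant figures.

ε_t ≈ 0.0128

a = A_s f_y/(0.85 f'_c b) = 2.869 in.
β₁ = 0.65, so c = a/β₁ = 2.869/0.65 = 4.414 in.
From the linear strain diagram with ε_cu = 0.003: ε_t = 0.003 (d − c)/c = 0.003 × (23.3 − 4.414)/4.414 = 0.0128.
Since ε_t ≥ 0.005, the section is tension-controlled.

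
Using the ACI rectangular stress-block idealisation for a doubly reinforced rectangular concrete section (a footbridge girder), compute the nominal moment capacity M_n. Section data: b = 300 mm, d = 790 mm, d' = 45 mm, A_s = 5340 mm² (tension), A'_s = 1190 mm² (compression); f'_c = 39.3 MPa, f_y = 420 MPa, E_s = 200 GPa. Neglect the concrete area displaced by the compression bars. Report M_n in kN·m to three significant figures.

Assume both tension and compression steel yield.
Net tension couple steel: A_s − A'_s = 4150 mm².
a = (A_s − A'_s) f_y / (0.85 f'_c b) = 1743000/(0.85 × 39.3 × 300) = 173.93 mm.
c = a/β₁ = 173.93/0.769 = 226.18 mm; ε'_s = 0.003(c − d')/c = 0.0024 ≥ f_y/E_s = 0.0021, so compression steel does yield.
M_n = (A_s − A'_s) f_y (d − a/2) + A'_s f_y (d − d') = [1743000 × (790 − 86.965) + 499800 × (790 − 45)] × 10⁻⁶ = 1225.39 + 372.35 = 1597.74 kN·m.

M_n ≈ 1600 kN·m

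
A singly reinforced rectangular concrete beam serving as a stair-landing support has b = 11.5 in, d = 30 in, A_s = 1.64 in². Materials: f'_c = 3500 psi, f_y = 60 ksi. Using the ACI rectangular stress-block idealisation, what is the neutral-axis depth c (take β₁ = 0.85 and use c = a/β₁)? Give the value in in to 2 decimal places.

T = A_s f_y = 1.64 × 60 = 98.4 kips.
a = T/(0.85 f'_c b) = 98.4/(0.85 × 3.5 × 11.5) = 2.8761 in.
With β₁ = 0.85, c = a/β₁ = 2.8761/0.85 = 3.38 in.

c ≈ 3.38 in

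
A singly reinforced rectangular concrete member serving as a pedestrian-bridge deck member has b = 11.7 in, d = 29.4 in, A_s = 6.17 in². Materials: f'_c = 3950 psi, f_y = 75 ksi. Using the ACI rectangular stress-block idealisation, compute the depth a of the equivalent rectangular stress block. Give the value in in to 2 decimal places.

T = A_s f_y = 6.17 × 75 = 462.75 kips.
a = T/(0.85 f'_c b) = 462.75/(0.85 × 3.95 × 11.7) = 11.78 in.

a ≈ 11.78 in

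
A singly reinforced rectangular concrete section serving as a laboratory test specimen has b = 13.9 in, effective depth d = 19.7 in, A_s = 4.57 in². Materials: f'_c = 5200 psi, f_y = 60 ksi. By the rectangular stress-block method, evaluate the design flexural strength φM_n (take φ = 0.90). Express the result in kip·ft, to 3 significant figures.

φM_n ≈ 359 kip·ft

T = A_s f_y = 4.57 × 60 = 274.2 kips.
a = T/(0.85 f'_c b) = 274.2/(0.85 × 5.2 × 13.9) = 4.463 in.
M_n = T(d − a/2) = 274.2 × (19.7 − 2.2315) = 4789.9 kip·in = 4789.9/12 = 399.16 kip·ft.
φM_n = 0.90 × 399.16 = 359.24 kip·ft.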